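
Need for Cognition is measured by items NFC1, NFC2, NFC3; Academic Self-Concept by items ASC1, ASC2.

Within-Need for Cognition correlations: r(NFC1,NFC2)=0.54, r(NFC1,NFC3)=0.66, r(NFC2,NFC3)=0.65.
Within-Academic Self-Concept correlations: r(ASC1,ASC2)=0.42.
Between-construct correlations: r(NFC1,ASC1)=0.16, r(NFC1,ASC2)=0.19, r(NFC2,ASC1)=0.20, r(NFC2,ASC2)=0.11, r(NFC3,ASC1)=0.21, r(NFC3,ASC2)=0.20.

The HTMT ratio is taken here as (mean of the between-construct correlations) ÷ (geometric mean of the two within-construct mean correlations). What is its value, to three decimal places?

0.350

Mean heterotrait r = 1.07/6 = 0.1783.
Mean within-NFC = 1.85/3 = 0.6167; mean within-ASC = 0.42/1 = 0.4200.
Geometric mean = √(0.6167 × 0.4200) = 0.5089.
HTMT = 0.1783 / 0.5089 = 0.350.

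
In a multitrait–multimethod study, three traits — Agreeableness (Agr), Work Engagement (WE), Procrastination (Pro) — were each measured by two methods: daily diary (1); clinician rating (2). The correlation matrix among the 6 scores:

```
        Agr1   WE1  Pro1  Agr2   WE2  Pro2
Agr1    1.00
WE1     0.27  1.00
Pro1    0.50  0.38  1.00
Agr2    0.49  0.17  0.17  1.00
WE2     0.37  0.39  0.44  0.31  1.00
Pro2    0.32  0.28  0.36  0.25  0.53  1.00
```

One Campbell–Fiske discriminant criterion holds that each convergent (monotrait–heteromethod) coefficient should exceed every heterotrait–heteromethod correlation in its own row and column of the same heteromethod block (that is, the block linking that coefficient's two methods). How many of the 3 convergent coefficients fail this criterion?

2

Each convergent coefficient versus the relevant comparison correlations:
Agr (methods 1·2): 0.49 vs {0.37, 0.17, 0.32, 0.17} → pass.
WE (methods 1·2): 0.39 vs {0.17, 0.37, 0.28, 0.44} → fail.
Pro (methods 1·2): 0.36 vs {0.17, 0.32, 0.44, 0.28} → fail.
2 of 3 fail.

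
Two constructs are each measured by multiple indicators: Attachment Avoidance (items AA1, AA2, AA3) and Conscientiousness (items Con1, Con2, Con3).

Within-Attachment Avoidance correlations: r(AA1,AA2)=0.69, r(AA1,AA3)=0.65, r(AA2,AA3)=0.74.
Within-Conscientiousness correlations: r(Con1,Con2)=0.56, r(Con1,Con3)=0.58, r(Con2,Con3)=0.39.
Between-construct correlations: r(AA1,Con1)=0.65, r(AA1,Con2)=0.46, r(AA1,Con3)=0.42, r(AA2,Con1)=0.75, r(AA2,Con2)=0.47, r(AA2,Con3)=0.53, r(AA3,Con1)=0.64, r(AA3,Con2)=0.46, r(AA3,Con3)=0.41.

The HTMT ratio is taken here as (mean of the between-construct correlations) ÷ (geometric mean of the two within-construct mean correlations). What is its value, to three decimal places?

0.895

Mean heterotrait r = 4.79/9 = 0.5322.
Mean within-AA = 2.08/3 = 0.6933; mean within-Con = 1.53/3 = 0.5100.
Geometric mean = √(0.6933 × 0.5100) = 0.5946.
HTMT = 0.5322 / 0.5946 = 0.895.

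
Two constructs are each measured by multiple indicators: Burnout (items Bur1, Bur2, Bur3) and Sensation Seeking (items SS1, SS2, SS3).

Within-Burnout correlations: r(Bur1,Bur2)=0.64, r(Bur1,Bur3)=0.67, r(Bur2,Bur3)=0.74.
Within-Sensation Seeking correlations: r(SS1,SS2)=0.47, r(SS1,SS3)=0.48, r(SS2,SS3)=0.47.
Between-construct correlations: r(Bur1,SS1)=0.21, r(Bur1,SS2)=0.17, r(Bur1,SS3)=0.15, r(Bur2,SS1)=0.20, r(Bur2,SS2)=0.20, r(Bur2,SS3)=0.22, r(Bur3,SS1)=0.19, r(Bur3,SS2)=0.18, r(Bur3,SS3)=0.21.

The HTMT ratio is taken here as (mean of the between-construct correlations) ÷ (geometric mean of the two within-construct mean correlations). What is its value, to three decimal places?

Mean heterotrait r = 1.73/9 = 0.1922.
Mean within-Bur = 2.05/3 = 0.6833; mean within-SS = 1.42/3 = 0.4733.
Geometric mean = √(0.6833 × 0.4733) = 0.5687.
HTMT = 0.1922 / 0.5687 = 0.338.

0.338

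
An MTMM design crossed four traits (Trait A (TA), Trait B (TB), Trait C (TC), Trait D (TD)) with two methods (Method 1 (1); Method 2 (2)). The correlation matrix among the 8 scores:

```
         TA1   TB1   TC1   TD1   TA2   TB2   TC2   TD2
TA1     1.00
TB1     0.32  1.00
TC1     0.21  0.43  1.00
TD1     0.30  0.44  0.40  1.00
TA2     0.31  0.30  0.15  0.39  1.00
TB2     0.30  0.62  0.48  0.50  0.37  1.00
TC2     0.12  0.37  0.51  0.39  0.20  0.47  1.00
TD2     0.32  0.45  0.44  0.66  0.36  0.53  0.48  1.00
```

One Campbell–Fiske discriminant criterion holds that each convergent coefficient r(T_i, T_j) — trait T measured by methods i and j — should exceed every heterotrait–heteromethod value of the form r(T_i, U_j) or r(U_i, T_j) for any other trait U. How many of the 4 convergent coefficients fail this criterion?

Convergent coefficients and their comparison sets:
TA (methods 1·2): 0.31 vs {0.30, 0.30, 0.12, 0.15, 0.32, 0.39} → fail.
TB (methods 1·2): 0.62 vs {0.30, 0.30, 0.37, 0.48, 0.45, 0.50} → pass.
TC (methods 1·2): 0.51 vs {0.15, 0.12, 0.48, 0.37, 0.44, 0.39} → pass.
TD (methods 1·2): 0.66 vs {0.39, 0.32, 0.50, 0.45, 0.39, 0.44} → pass.
1 of 4 fail.

1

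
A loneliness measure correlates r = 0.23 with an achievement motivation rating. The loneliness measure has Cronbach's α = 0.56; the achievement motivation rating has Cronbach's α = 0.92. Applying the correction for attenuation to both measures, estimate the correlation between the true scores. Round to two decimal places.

r_true = r_obs / √(r_xx · r_yy) = 0.23 / √(0.56 × 0.92) = 0.23 / √0.5152 = 0.23 / 0.7178 ≈ 0.32.

0.32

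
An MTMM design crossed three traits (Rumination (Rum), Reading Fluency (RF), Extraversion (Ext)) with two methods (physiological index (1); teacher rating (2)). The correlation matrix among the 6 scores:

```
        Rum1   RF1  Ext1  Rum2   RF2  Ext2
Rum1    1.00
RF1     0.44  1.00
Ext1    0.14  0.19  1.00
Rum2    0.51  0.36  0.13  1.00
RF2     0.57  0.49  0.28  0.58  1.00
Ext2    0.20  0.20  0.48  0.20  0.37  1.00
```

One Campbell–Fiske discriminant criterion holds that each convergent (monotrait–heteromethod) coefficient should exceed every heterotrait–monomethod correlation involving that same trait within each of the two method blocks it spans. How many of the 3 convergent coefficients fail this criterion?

2

Convergent coefficients and their comparison sets:
Rum (methods 1·2): 0.51 vs {0.44, 0.58, 0.14, 0.20} → fail.
RF (methods 1·2): 0.49 vs {0.44, 0.58, 0.19, 0.37} → fail.
Ext (methods 1·2): 0.48 vs {0.14, 0.20, 0.19, 0.37} → pass.
2 of 3 fail.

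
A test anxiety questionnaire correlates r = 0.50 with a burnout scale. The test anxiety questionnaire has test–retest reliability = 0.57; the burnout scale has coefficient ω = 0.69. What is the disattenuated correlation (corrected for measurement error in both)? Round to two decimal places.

r_true = r_obs / √(r_xx · r_yy) = 0.50 / √(0.57 × 0.69) = 0.50 / √0.3933 = 0.50 / 0.6271 ≈ 0.80.

0.80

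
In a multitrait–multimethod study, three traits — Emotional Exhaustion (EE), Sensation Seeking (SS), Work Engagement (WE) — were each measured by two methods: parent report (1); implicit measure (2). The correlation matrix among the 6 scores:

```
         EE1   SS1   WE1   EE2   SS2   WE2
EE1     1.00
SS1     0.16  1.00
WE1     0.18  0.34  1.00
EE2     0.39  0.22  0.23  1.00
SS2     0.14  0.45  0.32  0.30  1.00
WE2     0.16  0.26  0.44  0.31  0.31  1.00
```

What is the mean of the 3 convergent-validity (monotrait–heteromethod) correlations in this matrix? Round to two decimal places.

0.43

Convergent values: 0.39, 0.45, 0.44; mean = 1.28/3 = 0.43.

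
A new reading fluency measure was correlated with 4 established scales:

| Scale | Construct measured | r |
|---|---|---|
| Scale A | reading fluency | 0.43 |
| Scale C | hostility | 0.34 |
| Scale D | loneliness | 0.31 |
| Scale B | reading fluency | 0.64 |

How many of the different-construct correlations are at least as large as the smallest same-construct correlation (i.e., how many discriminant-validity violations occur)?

0

Convergent (same construct = reading fluency): Scale A, Scale B.
Smallest convergent = 0.43. Discriminant values: 0.34, 0.31; count ≥ 0.43 → 0.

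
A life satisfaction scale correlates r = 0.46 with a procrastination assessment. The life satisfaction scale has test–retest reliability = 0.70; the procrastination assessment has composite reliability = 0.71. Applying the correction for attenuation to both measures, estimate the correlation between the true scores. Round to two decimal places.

r_true = r_obs / √(r_xx · r_yy) = 0.46 / √(0.70 × 0.71) = 0.46 / √0.4970 = 0.46 / 0.7050 ≈ 0.65.

0.65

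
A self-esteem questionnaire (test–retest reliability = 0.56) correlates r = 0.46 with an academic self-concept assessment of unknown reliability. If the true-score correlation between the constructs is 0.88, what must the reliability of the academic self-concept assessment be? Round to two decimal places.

0.49

r_true = r_obs / √(r_xx · r_yy) ⇒ 0.88 = 0.46 / √(0.56 · r_yy).
√(0.56 · r_yy) = 0.46 / 0.88 = 0.5227; 0.56 · r_yy = 0.2732; r_yy = 0.2732 / 0.56 ≈ 0.49.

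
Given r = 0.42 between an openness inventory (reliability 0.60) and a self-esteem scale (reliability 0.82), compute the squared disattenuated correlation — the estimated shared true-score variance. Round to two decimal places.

Disattenuated r = 0.42 / √(0.60 × 0.82) = 0.42 / 0.7014 = 0.5988.
Shared true-score variance = 0.5988² = 0.3586 ≈ 0.36.

0.36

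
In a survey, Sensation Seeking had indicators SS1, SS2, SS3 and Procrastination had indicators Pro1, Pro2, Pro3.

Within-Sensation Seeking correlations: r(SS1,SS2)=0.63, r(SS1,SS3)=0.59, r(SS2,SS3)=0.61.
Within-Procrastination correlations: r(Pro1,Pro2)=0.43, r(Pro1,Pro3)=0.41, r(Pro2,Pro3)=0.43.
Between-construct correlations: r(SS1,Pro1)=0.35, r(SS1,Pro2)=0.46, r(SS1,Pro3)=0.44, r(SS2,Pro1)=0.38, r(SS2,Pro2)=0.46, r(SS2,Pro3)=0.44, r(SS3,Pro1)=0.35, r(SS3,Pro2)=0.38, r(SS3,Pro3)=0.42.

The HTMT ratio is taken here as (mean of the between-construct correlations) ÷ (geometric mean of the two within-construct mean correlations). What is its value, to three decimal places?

0.805

Mean heterotrait r = 3.68/9 = 0.4089.
Mean within-SS = 1.83/3 = 0.6100; mean within-Pro = 1.27/3 = 0.4233.
Geometric mean = √(0.6100 × 0.4233) = 0.5081.
HTMT = 0.4089 / 0.5081 = 0.805.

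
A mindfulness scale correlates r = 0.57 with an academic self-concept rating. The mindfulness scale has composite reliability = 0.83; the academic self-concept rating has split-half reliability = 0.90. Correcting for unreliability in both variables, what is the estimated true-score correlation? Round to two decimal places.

0.66

r_true = r_obs / √(r_xx · r_yy) = 0.57 / √(0.83 × 0.90) = 0.57 / √0.7470 = 0.57 / 0.8643 ≈ 0.66.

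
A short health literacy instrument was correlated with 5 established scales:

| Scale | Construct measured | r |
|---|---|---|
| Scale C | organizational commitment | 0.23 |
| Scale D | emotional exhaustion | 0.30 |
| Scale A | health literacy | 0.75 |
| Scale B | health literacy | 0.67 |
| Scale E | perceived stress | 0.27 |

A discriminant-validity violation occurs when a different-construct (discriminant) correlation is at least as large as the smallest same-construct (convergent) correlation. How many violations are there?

0

Convergent (same construct = health literacy): Scale A, Scale B.
Smallest convergent = 0.67. Discriminant values: 0.23, 0.30, 0.27; count ≥ 0.67 → 0.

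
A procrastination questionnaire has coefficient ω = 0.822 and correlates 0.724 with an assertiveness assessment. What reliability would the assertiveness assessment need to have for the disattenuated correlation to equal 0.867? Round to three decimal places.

0.848

r_true = r_obs / √(r_xx · r_yy) ⇒ 0.867 = 0.724 / √(0.822 · r_yy).
√(0.822 · r_yy) = 0.724 / 0.867 = 0.8351; 0.822 · r_yy = 0.6974; r_yy = 0.6974 / 0.822 ≈ 0.848.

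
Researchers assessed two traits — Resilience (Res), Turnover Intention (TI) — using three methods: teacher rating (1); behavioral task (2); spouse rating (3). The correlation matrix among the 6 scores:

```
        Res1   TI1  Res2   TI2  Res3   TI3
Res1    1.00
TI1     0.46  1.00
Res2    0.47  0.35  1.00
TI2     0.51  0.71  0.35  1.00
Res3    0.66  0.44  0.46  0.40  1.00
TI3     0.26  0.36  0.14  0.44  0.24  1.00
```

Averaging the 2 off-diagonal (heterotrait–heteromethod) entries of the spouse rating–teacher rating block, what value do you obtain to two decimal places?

0.35

HTHM values (method 3 × method 1): 0.44, 0.26; mean = 0.70/2 = 0.35.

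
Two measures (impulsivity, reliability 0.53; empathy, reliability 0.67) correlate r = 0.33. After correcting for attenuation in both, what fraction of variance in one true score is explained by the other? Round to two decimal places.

0.31

Disattenuated r = 0.33 / √(0.53 × 0.67) = 0.33 / 0.5959 = 0.5538.
Shared true-score variance = 0.5538² = 0.3067 ≈ 0.31.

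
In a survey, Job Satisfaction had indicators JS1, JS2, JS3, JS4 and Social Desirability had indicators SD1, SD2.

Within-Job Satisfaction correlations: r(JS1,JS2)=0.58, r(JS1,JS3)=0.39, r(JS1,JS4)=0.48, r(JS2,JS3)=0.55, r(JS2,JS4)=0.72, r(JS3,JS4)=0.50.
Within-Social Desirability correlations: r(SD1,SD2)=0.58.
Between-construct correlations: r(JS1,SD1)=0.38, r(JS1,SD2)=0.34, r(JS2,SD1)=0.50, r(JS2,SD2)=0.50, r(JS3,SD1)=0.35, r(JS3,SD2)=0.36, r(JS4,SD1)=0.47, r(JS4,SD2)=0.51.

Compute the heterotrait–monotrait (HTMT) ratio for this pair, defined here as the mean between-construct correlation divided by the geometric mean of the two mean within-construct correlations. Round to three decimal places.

Between-construct mean = 3.41/8 = 0.4263.
Mean within-JS = 3.22/6 = 0.5367; mean within-SD = 0.58/1 = 0.5800.
Geometric mean = √(0.5367 × 0.5800) = 0.5579.
HTMT = 0.4263 / 0.5579 = 0.764.

0.764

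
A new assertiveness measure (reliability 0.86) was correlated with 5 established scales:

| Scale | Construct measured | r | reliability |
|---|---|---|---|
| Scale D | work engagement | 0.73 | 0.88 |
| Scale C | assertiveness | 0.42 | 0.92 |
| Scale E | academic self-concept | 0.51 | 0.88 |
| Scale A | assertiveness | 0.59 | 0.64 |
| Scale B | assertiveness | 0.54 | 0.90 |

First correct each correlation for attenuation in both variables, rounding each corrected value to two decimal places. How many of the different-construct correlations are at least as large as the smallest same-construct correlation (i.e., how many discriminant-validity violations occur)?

Disattenuated r (r / √(r_scale · r_new)):
  Scale D (disc): 0.73 / √(0.88·0.86) = 0.84
  Scale C (conv): 0.42 / √(0.92·0.86) = 0.47
  Scale E (disc): 0.51 / √(0.88·0.86) = 0.59
  Scale A (conv): 0.59 / √(0.64·0.86) = 0.80
  Scale B (conv): 0.54 / √(0.90·0.86) = 0.61
Smallest convergent = 0.47. Discriminant values: 0.84, 0.59; count ≥ 0.47 → 2.

2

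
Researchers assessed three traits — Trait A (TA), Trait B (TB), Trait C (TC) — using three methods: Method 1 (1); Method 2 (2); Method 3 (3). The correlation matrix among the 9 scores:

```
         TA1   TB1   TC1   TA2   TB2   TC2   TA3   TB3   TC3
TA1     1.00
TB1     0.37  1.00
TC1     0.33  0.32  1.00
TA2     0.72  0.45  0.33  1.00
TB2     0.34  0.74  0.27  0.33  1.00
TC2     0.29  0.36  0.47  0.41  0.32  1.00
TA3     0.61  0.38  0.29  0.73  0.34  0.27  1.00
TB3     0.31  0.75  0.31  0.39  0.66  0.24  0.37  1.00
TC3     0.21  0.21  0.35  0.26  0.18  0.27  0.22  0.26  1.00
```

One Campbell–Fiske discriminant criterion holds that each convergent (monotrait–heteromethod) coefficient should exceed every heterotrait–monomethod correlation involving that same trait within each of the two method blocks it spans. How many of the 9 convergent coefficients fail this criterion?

1

Checking each validity diagonal entry against its comparison values:
TA (methods 1·2): 0.72 vs {0.37, 0.33, 0.33, 0.41} → pass.
TA (methods 1·3): 0.61 vs {0.37, 0.37, 0.33, 0.22} → pass.
TA (methods 2·3): 0.73 vs {0.33, 0.37, 0.41, 0.22} → pass.
TB (methods 1·2): 0.74 vs {0.37, 0.33, 0.32, 0.32} → pass.
TB (methods 1·3): 0.75 vs {0.37, 0.37, 0.32, 0.26} → pass.
TB (methods 2·3): 0.66 vs {0.33, 0.37, 0.32, 0.26} → pass.
TC (methods 1·2): 0.47 vs {0.33, 0.41, 0.32, 0.32} → pass.
TC (methods 1·3): 0.35 vs {0.33, 0.22, 0.32, 0.26} → pass.
TC (methods 2·3): 0.27 vs {0.41, 0.22, 0.32, 0.26} → fail.
1 of 9 fail.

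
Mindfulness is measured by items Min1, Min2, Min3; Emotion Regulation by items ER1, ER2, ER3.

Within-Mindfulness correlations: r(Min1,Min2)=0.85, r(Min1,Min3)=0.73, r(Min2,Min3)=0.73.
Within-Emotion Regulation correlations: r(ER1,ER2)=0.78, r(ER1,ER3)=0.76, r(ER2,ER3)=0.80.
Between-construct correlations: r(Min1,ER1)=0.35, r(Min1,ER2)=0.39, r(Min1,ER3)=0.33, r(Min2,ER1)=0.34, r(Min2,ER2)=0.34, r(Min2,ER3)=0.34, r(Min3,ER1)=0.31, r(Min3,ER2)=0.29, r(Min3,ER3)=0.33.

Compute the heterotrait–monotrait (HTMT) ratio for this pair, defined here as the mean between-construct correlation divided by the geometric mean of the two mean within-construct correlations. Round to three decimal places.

0.433

Mean between = 3.02/9 = 0.3356.
Mean within-Min = 2.31/3 = 0.7700; mean within-ER = 2.34/3 = 0.7800.
Geometric mean = √(0.7700 × 0.7800) = 0.7750.
HTMT = 0.3356 / 0.7750 = 0.433.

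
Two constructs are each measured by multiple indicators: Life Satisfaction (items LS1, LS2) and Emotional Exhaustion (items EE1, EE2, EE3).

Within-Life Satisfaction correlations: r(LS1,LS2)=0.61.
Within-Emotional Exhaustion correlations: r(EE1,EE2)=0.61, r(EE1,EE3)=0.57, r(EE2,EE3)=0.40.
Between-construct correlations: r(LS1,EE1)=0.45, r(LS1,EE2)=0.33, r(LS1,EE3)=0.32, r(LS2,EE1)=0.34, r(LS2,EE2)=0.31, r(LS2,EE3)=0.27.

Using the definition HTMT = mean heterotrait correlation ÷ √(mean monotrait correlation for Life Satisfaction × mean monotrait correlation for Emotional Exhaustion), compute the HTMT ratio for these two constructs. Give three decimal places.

0.594

Between-construct mean = 2.02/6 = 0.3367.
Mean within-LS = 0.61/1 = 0.6100; mean within-EE = 1.58/3 = 0.5267.
Geometric mean = √(0.6100 × 0.5267) = 0.5668.
HTMT = 0.3367 / 0.5668 = 0.594.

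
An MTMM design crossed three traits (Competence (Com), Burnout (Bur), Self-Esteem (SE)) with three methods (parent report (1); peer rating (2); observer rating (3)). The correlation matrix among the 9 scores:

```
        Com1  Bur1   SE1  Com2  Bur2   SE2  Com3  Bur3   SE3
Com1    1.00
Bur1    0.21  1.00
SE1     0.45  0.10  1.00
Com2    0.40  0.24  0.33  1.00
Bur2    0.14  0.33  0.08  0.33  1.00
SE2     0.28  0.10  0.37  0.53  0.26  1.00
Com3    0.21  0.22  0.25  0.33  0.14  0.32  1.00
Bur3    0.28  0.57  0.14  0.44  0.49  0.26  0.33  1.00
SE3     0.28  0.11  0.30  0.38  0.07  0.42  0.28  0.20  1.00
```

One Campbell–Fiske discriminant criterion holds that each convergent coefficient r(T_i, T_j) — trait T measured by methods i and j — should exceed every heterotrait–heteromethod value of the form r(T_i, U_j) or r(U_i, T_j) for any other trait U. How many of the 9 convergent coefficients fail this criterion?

Convergent coefficients and their comparison sets:
Com (methods 1·2): 0.40 vs {0.14, 0.24, 0.28, 0.33} → pass.
Com (methods 1·3): 0.21 vs {0.28, 0.22, 0.28, 0.25} → fail.
Com (methods 2·3): 0.33 vs {0.44, 0.14, 0.38, 0.32} → fail.
Bur (methods 1·2): 0.33 vs {0.24, 0.14, 0.10, 0.08} → pass.
Bur (methods 1·3): 0.57 vs {0.22, 0.28, 0.11, 0.14} → pass.
Bur (methods 2·3): 0.49 vs {0.14, 0.44, 0.07, 0.26} → pass.
SE (methods 1·2): 0.37 vs {0.33, 0.28, 0.08, 0.10} → pass.
SE (methods 1·3): 0.30 vs {0.25, 0.28, 0.14, 0.11} → pass.
SE (methods 2·3): 0.42 vs {0.32, 0.38, 0.26, 0.07} → pass.
2 of 9 fail.

2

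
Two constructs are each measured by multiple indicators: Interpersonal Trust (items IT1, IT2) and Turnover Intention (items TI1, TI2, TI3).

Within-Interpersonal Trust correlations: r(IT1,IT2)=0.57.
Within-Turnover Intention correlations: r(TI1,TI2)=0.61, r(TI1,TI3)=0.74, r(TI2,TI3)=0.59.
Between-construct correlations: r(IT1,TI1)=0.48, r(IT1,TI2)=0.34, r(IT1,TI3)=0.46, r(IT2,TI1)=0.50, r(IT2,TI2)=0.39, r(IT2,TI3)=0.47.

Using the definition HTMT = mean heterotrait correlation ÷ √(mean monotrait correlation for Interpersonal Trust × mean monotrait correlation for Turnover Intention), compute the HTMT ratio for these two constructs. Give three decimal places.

0.725

Between-construct mean = 2.64/6 = 0.4400.
Mean within-IT = 0.57/1 = 0.5700; mean within-TI = 1.94/3 = 0.6467.
Geometric mean = √(0.5700 × 0.6467) = 0.6071.
HTMT = 0.4400 / 0.6071 = 0.725.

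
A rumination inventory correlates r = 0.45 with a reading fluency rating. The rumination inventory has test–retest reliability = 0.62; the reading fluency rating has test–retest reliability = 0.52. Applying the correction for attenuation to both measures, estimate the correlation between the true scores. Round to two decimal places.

0.79

r_true = r_obs / √(r_xx · r_yy) = 0.45 / √(0.62 × 0.52) = 0.45 / √0.3224 = 0.45 / 0.5678 ≈ 0.79.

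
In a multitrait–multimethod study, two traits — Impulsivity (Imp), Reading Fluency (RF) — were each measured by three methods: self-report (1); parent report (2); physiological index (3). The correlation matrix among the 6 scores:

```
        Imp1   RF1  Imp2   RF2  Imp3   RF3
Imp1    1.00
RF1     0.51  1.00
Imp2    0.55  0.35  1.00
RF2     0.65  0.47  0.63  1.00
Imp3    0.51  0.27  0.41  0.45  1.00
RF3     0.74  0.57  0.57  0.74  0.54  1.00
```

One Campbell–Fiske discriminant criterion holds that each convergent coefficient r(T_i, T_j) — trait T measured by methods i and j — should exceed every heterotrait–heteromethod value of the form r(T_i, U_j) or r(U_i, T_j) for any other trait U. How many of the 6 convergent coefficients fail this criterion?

5

Each convergent coefficient versus the relevant comparison correlations:
Imp (methods 1·2): 0.55 vs {0.65, 0.35} → fail.
Imp (methods 1·3): 0.51 vs {0.74, 0.27} → fail.
Imp (methods 2·3): 0.41 vs {0.57, 0.45} → fail.
RF (methods 1·2): 0.47 vs {0.35, 0.65} → fail.
RF (methods 1·3): 0.57 vs {0.27, 0.74} → fail.
RF (methods 2·3): 0.74 vs {0.45, 0.57} → pass.
5 of 6 fail.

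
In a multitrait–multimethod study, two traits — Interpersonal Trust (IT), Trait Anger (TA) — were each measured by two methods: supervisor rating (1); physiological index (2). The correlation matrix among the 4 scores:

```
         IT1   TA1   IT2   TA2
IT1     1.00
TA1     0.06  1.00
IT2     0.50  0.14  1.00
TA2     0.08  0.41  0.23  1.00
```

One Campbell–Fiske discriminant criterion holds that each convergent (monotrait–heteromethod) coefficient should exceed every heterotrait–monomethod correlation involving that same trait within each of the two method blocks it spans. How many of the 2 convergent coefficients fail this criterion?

0

Convergent coefficients and their comparison sets:
IT (methods 1·2): 0.50 vs {0.06, 0.23} → pass.
TA (methods 1·2): 0.41 vs {0.06, 0.23} → pass.
0 of 2 fail.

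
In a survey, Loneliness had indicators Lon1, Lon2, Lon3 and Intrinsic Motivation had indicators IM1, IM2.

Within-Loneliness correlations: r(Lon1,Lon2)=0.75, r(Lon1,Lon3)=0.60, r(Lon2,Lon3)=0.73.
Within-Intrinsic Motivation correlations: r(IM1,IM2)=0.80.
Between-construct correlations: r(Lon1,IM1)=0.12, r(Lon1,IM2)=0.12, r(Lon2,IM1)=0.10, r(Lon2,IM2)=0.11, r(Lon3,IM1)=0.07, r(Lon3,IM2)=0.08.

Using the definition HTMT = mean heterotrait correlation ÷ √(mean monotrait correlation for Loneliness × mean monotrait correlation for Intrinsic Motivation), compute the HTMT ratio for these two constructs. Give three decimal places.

0.134

Mean heterotrait r = 0.60/6 = 0.1000.
Mean within-Lon = 2.08/3 = 0.6933; mean within-IM = 0.80/1 = 0.8000.
Geometric mean = √(0.6933 × 0.8000) = 0.7447.
HTMT = 0.1000 / 0.7447 = 0.134.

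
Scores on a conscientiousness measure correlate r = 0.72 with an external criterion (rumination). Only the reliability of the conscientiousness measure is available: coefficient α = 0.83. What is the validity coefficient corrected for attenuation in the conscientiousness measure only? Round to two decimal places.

0.79

Single correction: r_c = r_obs / √r_xx = 0.72 / √0.83 = 0.72 / 0.9110 ≈ 0.79.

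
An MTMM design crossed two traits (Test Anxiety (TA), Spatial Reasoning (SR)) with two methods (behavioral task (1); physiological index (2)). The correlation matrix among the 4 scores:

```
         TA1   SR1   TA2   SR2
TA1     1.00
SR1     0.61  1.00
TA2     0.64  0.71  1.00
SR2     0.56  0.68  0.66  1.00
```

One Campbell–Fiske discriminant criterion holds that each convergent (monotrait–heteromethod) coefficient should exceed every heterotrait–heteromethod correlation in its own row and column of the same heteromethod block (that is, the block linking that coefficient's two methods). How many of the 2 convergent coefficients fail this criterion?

Each convergent coefficient versus the relevant comparison correlations:
TA (methods 1·2): 0.64 vs {0.56, 0.71} → fail.
SR (methods 1·2): 0.68 vs {0.71, 0.56} → fail.
2 of 2 fail.

2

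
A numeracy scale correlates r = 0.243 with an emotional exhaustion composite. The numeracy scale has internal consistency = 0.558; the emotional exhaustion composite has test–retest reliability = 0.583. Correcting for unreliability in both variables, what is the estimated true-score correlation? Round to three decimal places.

0.426

r_true = r_obs / √(r_xx · r_yy) = 0.243 / √(0.558 × 0.583) = 0.243 / √0.325314 = 0.243 / 0.5704 ≈ 0.426.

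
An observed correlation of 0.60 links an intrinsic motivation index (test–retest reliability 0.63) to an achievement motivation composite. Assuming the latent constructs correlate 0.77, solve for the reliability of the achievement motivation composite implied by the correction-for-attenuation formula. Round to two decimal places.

r_true = r_obs / √(r_xx · r_yy) ⇒ 0.77 = 0.60 / √(0.63 · r_yy).
√(0.63 · r_yy) = 0.60 / 0.77 = 0.7792; 0.63 · r_yy = 0.6072; r_yy = 0.6072 / 0.63 ≈ 0.96.

0.96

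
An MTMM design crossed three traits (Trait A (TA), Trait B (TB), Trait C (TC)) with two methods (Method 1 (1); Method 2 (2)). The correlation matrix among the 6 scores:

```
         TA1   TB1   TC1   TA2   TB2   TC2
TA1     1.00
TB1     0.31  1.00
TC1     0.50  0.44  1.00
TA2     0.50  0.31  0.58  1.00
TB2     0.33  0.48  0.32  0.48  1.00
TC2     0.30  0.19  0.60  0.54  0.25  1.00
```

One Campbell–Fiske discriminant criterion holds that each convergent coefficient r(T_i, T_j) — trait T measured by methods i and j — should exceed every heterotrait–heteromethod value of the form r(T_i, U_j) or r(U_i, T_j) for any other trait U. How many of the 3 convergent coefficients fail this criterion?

1

Checking each validity diagonal entry against its comparison values:
TA (methods 1·2): 0.50 vs {0.33, 0.31, 0.30, 0.58} → fail.
TB (methods 1·2): 0.48 vs {0.31, 0.33, 0.19, 0.32} → pass.
TC (methods 1·2): 0.60 vs {0.58, 0.30, 0.32, 0.19} → pass.
1 of 3 fail.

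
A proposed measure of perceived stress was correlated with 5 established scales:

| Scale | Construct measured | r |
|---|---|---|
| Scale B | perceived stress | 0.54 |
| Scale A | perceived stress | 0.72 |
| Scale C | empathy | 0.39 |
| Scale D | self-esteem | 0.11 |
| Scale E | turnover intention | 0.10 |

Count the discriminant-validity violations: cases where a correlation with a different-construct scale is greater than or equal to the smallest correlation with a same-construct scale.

0

Convergent (same construct = perceived stress): Scale B, Scale A.
Smallest convergent = 0.54. Discriminant values: 0.39, 0.11, 0.10; count ≥ 0.54 → 0.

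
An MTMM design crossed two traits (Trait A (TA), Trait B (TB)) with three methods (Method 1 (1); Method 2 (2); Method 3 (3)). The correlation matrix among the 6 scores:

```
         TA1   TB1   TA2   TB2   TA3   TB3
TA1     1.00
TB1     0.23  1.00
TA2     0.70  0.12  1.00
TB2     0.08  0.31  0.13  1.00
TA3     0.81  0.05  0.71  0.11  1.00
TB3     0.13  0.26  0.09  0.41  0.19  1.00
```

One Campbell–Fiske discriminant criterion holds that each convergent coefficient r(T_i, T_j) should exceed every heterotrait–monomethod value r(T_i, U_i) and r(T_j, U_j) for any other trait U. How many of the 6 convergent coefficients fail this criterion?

0

Each convergent coefficient versus the relevant comparison correlations:
TA (methods 1·2): 0.70 vs {0.23, 0.13} → pass.
TA (methods 1·3): 0.81 vs {0.23, 0.19} → pass.
TA (methods 2·3): 0.71 vs {0.13, 0.19} → pass.
TB (methods 1·2): 0.31 vs {0.23, 0.13} → pass.
TB (methods 1·3): 0.26 vs {0.23, 0.19} → pass.
TB (methods 2·3): 0.41 vs {0.13, 0.19} → pass.
0 of 6 fail.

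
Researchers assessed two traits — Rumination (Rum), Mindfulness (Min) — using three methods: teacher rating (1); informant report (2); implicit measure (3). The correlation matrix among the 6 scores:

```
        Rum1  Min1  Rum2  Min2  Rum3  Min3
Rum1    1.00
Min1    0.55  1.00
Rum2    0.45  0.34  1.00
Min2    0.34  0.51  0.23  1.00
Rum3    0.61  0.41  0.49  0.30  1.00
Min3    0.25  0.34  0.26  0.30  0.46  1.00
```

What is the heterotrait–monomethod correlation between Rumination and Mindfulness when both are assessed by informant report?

0.23

Different traits, same method: r(Rum2, Min2) = 0.23.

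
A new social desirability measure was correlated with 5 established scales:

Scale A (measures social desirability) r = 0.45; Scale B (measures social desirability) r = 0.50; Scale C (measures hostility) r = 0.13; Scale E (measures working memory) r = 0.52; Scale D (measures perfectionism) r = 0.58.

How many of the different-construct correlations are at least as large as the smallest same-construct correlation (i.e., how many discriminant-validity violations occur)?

Convergent (same construct = social desirability): Scale A, Scale B.
Smallest convergent = 0.45. Discriminant values: 0.13, 0.52, 0.58; count ≥ 0.45 → 2.

2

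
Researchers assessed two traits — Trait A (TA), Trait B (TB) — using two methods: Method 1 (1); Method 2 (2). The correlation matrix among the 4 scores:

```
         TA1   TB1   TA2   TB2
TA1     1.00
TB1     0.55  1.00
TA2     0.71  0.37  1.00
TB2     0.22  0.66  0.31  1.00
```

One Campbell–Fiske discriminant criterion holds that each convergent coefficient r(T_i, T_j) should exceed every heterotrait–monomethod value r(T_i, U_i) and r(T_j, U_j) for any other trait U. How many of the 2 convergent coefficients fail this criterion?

Each convergent coefficient versus the relevant comparison correlations:
TA (methods 1·2): 0.71 vs {0.55, 0.31} → pass.
TB (methods 1·2): 0.66 vs {0.55, 0.31} → pass.
0 of 2 fail.

0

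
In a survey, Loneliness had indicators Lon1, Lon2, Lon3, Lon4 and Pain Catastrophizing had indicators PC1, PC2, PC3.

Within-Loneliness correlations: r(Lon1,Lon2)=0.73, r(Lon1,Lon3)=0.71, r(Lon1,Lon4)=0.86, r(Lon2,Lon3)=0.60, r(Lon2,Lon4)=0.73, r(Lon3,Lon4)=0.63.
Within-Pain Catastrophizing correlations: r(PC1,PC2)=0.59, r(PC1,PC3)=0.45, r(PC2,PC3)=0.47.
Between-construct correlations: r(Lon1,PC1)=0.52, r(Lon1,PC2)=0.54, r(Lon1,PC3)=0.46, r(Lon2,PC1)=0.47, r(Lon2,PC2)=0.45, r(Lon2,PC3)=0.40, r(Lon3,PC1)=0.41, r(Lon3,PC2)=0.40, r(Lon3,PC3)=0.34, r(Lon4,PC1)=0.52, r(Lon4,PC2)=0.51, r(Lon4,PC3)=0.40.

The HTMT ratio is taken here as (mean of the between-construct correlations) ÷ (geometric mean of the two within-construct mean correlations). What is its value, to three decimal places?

Mean between = 5.42/12 = 0.4517.
Mean within-Lon = 4.26/6 = 0.7100; mean within-PC = 1.51/3 = 0.5033.
Geometric mean = √(0.7100 × 0.5033) = 0.5978.
HTMT = 0.4517 / 0.5978 = 0.756.

0.756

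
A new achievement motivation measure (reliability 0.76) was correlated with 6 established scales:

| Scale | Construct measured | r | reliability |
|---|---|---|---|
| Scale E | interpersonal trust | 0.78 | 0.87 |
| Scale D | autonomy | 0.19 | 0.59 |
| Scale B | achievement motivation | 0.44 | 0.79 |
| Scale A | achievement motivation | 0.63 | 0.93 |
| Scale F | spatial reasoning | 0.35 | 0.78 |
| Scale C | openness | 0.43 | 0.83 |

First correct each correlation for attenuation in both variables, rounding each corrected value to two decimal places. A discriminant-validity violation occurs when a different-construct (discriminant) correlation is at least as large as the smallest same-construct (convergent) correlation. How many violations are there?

Disattenuated r (r / √(r_scale · r_new)):
  Scale E (disc): 0.78 / √(0.87·0.76) = 0.96
  Scale D (disc): 0.19 / √(0.59·0.76) = 0.28
  Scale B (conv): 0.44 / √(0.79·0.76) = 0.57
  Scale A (conv): 0.63 / √(0.93·0.76) = 0.75
  Scale F (disc): 0.35 / √(0.78·0.76) = 0.45
  Scale C (disc): 0.43 / √(0.83·0.76) = 0.54
Smallest convergent = 0.57. Discriminant values: 0.96, 0.28, 0.45, 0.54; count ≥ 0.57 → 1.

1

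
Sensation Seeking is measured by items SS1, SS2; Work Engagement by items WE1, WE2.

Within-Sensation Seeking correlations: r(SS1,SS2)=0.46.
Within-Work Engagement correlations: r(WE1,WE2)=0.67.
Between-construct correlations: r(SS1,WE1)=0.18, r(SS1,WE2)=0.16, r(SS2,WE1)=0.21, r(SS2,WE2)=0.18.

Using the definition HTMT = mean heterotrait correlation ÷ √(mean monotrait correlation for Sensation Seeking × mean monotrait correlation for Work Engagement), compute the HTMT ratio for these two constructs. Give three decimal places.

0.329

Between-construct mean = 0.73/4 = 0.1825.
Mean within-SS = 0.46/1 = 0.4600; mean within-WE = 0.67/1 = 0.6700.
Geometric mean = √(0.4600 × 0.6700) = 0.5552.
HTMT = 0.1825 / 0.5552 = 0.329.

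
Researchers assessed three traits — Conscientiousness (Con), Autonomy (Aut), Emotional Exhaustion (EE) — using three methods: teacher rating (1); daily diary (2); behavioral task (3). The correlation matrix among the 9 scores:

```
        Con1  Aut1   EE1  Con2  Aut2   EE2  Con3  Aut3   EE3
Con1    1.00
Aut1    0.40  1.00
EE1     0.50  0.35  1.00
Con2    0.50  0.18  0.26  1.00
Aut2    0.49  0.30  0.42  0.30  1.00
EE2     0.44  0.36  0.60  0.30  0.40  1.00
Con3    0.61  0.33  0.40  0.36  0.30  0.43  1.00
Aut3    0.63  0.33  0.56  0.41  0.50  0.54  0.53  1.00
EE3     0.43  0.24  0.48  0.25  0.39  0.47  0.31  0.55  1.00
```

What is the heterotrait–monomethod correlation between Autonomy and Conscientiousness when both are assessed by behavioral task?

Different traits, same method: r(Aut3, Con3) = 0.53.

0.53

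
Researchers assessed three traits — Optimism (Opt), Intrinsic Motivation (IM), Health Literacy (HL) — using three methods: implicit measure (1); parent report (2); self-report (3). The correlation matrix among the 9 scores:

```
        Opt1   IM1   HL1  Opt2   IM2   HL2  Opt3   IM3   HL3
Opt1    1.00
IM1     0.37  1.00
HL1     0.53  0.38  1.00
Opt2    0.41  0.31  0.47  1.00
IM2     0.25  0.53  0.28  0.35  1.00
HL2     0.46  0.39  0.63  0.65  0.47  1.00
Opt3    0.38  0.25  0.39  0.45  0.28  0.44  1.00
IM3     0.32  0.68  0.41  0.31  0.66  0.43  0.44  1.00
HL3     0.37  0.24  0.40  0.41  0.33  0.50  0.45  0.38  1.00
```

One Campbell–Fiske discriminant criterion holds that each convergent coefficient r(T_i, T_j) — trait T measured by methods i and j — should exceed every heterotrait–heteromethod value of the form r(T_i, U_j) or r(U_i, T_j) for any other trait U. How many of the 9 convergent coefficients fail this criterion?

3

Checking each validity diagonal entry against its comparison values:
Opt (methods 1·2): 0.41 vs {0.25, 0.31, 0.46, 0.47} → fail.
Opt (methods 1·3): 0.38 vs {0.32, 0.25, 0.37, 0.39} → fail.
Opt (methods 2·3): 0.45 vs {0.31, 0.28, 0.41, 0.44} → pass.
IM (methods 1·2): 0.53 vs {0.31, 0.25, 0.39, 0.28} → pass.
IM (methods 1·3): 0.68 vs {0.25, 0.32, 0.24, 0.41} → pass.
IM (methods 2·3): 0.66 vs {0.28, 0.31, 0.33, 0.43} → pass.
HL (methods 1·2): 0.63 vs {0.47, 0.46, 0.28, 0.39} → pass.
HL (methods 1·3): 0.40 vs {0.39, 0.37, 0.41, 0.24} → fail.
HL (methods 2·3): 0.50 vs {0.44, 0.41, 0.43, 0.33} → pass.
3 of 9 fail.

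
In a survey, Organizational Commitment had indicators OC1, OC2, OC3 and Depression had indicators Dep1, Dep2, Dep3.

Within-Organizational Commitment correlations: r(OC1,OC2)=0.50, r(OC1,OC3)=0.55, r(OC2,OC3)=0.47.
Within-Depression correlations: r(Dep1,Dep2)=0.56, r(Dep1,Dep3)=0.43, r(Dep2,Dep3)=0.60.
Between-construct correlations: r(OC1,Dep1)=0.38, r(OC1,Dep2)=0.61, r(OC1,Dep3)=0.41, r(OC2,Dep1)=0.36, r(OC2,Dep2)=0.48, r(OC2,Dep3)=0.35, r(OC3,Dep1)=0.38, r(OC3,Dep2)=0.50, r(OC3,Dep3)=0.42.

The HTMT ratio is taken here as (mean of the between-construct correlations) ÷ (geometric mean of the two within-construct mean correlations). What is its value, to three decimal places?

Between-construct mean = 3.89/9 = 0.4322.
Mean within-OC = 1.52/3 = 0.5067; mean within-Dep = 1.59/3 = 0.5300.
Geometric mean = √(0.5067 × 0.5300) = 0.5182.
HTMT = 0.4322 / 0.5182 = 0.834.

0.834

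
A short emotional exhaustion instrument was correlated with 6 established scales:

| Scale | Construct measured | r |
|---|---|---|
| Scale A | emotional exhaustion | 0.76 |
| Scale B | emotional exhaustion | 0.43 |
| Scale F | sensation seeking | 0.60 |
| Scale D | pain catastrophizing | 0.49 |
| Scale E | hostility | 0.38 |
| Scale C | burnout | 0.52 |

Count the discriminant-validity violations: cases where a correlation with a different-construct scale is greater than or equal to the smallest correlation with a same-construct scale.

Convergent (same construct = emotional exhaustion): Scale A, Scale B.
Smallest convergent = 0.43. Discriminant values: 0.60, 0.49, 0.38, 0.52; count ≥ 0.43 → 3.

3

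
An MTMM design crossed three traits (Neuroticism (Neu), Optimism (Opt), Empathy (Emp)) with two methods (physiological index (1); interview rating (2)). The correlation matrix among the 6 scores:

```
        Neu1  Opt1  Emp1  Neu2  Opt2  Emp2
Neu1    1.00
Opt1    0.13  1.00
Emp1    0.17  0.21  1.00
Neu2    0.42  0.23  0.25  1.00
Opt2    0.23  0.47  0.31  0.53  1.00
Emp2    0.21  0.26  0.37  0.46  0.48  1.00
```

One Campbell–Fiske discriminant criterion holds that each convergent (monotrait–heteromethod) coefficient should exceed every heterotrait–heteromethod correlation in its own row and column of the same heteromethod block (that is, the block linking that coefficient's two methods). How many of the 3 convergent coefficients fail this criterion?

0

Each convergent coefficient versus the relevant comparison correlations:
Neu (methods 1·2): 0.42 vs {0.23, 0.23, 0.21, 0.25} → pass.
Opt (methods 1·2): 0.47 vs {0.23, 0.23, 0.26, 0.31} → pass.
Emp (methods 1·2): 0.37 vs {0.25, 0.21, 0.31, 0.26} → pass.
0 of 3 fail.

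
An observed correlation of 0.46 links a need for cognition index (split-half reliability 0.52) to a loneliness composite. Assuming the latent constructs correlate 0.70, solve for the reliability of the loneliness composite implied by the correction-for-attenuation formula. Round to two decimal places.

0.83

r_true = r_obs / √(r_xx · r_yy) ⇒ 0.70 = 0.46 / √(0.52 · r_yy).
√(0.52 · r_yy) = 0.46 / 0.70 = 0.6571; 0.52 · r_yy = 0.4318; r_yy = 0.4318 / 0.52 ≈ 0.83.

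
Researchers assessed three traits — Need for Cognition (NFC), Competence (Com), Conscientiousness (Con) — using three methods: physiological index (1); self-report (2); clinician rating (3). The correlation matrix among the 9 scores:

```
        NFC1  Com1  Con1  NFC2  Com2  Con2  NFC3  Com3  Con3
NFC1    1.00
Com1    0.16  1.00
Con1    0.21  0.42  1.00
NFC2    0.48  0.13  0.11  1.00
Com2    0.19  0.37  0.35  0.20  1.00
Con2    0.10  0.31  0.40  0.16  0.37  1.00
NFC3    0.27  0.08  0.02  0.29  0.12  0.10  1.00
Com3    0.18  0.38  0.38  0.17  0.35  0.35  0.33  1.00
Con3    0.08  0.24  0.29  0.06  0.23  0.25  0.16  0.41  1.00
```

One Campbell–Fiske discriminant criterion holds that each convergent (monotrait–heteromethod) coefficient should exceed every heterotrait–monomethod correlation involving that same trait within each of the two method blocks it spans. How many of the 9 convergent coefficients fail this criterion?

8

Convergent coefficients and their comparison sets:
NFC (methods 1·2): 0.48 vs {0.16, 0.20, 0.21, 0.16} → pass.
NFC (methods 1·3): 0.27 vs {0.16, 0.33, 0.21, 0.16} → fail.
NFC (methods 2·3): 0.29 vs {0.20, 0.33, 0.16, 0.16} → fail.
Com (methods 1·2): 0.37 vs {0.16, 0.20, 0.42, 0.37} → fail.
Com (methods 1·3): 0.38 vs {0.16, 0.33, 0.42, 0.41} → fail.
Com (methods 2·3): 0.35 vs {0.20, 0.33, 0.37, 0.41} → fail.
Con (methods 1·2): 0.40 vs {0.21, 0.16, 0.42, 0.37} → fail.
Con (methods 1·3): 0.29 vs {0.21, 0.16, 0.42, 0.41} → fail.
Con (methods 2·3): 0.25 vs {0.16, 0.16, 0.37, 0.41} → fail.
8 of 9 fail.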